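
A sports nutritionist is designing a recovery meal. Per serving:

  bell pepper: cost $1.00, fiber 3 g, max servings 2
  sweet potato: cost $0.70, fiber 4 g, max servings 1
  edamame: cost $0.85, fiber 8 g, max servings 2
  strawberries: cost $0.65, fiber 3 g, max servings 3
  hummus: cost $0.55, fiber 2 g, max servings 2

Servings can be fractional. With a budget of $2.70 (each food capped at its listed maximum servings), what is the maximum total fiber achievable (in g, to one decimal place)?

21.4 g

Fiber per dollar: edamame 9.412, sweet potato 5.714, strawberries 4.615, hummus 3.636, bell pepper 3.
Take 2 servings of edamame: spends $1.70, +16.0 g fiber (running total 16.0 g).
Take 1 serving of sweet potato: spends $0.70, +4.0 g fiber (running total 20.0 g).
Take 0.4615 servings of strawberries: spends $0.30, +1.4 g fiber (running total 21.4 g).
Greedy by best ratio exhausts the cost allowance optimally: 21.4 g.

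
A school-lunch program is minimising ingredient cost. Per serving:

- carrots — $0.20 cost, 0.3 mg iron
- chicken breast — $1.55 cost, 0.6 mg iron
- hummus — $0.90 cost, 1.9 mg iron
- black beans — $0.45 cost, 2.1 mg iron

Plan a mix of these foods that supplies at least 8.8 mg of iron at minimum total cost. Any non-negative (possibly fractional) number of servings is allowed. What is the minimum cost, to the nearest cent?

$1.89

Cost per mg of iron: black beans $0.2143, hummus $0.4737, carrots $0.6667, chicken breast $2.5833.
With no serving limits, use only black beans: 8.8 mg / 2.1 mg = 4.19 servings × $0.45 = $1.89.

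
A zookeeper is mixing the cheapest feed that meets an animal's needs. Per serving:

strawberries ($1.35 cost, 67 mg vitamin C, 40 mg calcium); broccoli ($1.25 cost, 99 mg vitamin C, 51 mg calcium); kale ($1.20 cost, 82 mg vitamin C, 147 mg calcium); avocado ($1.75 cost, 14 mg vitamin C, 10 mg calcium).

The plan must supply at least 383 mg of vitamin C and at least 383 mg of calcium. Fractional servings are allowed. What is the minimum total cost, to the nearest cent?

$5.13

Two binding constraints pin down two serving amounts, so the optimal mix uses at most two foods. The candidates are each food alone (scaled to the tighter of vitamin C/calcium) and each pair with both constraints tight.
strawberries only: max(383/67, 383/40) = 9.575 servings → $12.93.
broccoli only: max(383/99, 383/51) = 7.51 servings → $9.39.
kale only: max(383/82, 383/147) = 4.671 servings → $5.60.
avocado only: max(383/14, 383/10) = 38.3 servings → $67.03.
strawberries + broccoli: intersection lies outside the first quadrant.
strawberries + kale with both tight: 3.79 servings and 1.574 servings → $7.01.
strawberries + avocado: intersection lies outside the first quadrant.
broccoli + kale with both tight: 2.4 servings and 1.773 servings → $5.13.
broccoli + avocado: intersection lies outside the first quadrant.
kale + avocado with both tight: 1.237 servings and 20.11 servings → $36.68.
The minimum over all feasible corners is $5.13.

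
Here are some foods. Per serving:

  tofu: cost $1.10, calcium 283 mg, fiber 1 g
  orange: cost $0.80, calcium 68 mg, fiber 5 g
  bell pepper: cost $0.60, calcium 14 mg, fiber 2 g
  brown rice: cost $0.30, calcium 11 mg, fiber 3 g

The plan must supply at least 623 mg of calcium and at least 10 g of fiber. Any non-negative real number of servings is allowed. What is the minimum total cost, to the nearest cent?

tofu only: max(623/283, 10/1) = 10 servings → $11.00.
orange only: max(623/68, 10/5) = 9.162 servings → $7.33.
bell pepper only: max(623/14, 10/2) = 44.5 servings → $26.70.
brown rice only: max(623/11, 10/3) = 56.64 servings → $16.99.
tofu + orange with both tight: 1.808 servings and 1.638 servings → $3.30.
tofu + bell pepper with both tight: 2.004 servings and 3.998 servings → $4.60.
tofu + brown rice with both tight: 2.099 servings and 2.634 servings → $3.10.
orange + bell pepper: the both-tight solution has a negative serving — not a feasible corner.
orange + brown rice: intersection lies outside the first quadrant.
bell pepper + brown rice: the both-tight solution has a negative serving — not a feasible corner.
Cheapest feasible corner: $3.10.

$3.10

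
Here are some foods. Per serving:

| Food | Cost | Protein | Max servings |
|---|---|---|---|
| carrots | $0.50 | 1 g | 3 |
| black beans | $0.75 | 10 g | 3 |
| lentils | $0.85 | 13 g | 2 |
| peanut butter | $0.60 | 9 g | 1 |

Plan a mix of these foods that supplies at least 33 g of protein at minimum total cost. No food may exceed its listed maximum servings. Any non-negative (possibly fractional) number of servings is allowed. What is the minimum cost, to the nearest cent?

$2.17

Cost per g of protein: lentils $0.0654, peanut butter $0.0667, black beans $0.0750, carrots $0.5000.
Take 2 servings of lentils: +26.0 g protein for $1.70 (total $1.70, still need 7.0 g).
Take 0.7778 servings of peanut butter: +7.0 g protein for $0.47 (total $2.17, still need 0.0 g).
Greedy by cheapest-per-g is optimal for a single linear constraint, so the minimum cost is $2.17.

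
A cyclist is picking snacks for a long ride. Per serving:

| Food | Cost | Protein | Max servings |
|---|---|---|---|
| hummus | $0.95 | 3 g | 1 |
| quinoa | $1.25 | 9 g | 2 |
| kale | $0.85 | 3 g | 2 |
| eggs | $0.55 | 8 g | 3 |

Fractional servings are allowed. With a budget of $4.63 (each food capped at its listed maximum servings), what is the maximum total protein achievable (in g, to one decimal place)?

43.7 g

Protein per dollar: eggs 14.55, quinoa 7.2, kale 3.529, hummus 3.158.
Take 3 servings of eggs: spends $1.65, +24.0 g protein (running total 24.0 g).
Take 2 servings of quinoa: spends $2.50, +18.0 g protein (running total 42.0 g).
Take 0.5647 servings of kale: spends $0.48, +1.7 g protein (running total 43.7 g).
Greedy by best ratio exhausts the cost allowance optimally: 43.7 g.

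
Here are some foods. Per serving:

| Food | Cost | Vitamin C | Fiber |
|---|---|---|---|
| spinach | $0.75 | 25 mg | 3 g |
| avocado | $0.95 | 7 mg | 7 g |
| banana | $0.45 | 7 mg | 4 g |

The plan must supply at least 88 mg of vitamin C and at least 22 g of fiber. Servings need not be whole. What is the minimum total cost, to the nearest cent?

Compare the cost at each extreme point of the feasible region.
spinach only: max(88/25, 22/3) = 7.333 servings → $5.50.
avocado only: max(88/7, 22/7) = 12.57 servings → $11.94.
banana only: max(88/7, 22/4) = 12.57 servings → $5.66.
spinach + avocado with both tight: 3 servings and 1.857 servings → $4.01.
spinach + banana with both tight: 2.506 servings and 3.62 servings → $3.51.
avocado + banana: the both-tight solution has a negative serving — not a feasible corner.
The minimum over all feasible corners is $3.51.

$3.51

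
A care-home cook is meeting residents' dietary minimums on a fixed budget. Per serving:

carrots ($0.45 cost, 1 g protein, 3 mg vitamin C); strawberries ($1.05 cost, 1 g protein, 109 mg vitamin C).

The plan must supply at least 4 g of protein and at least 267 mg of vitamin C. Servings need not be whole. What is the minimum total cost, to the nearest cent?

$3.24

A basic optimal solution has at most two foods positive. Try each food alone and each pair with both targets met exactly.
carrots only: max(4/1, 267/3) = 89 servings → $40.05.
strawberries only: max(4/1, 267/109) = 4 servings → $4.20.
carrots + strawberries with both tight: 1.594 servings and 2.406 servings → $3.24.
Cheapest feasible corner: $3.24.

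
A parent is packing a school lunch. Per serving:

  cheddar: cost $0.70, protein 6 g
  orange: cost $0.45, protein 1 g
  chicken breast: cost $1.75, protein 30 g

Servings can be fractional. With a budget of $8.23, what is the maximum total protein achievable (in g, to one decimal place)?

Protein per dollar: chicken breast 17.14, cheddar 8.571, orange 2.222.
With no serving limits, spend the whole cost allowance on chicken breast: $8.23 / $1.75 × 30 g = 141.1 g.

141.1 g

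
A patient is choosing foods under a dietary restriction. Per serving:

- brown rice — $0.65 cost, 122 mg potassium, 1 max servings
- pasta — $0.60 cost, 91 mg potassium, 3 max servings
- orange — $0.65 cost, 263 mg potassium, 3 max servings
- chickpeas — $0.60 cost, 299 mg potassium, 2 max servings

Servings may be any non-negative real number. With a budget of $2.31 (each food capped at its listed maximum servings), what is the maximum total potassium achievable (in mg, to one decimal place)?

1047.1 mg

Potassium per dollar: chickpeas 498.3, orange 404.6, brown rice 187.7, pasta 151.7.
Take 2 servings of chickpeas: spends $1.20, +598.0 mg potassium (running total 598.0 mg).
Take 1.708 servings of orange: spends $1.11, +449.1 mg potassium (running total 1047.1 mg).
Filling greedily by potassium-per-dollar is optimal for one linear limit, giving 1047.1 mg.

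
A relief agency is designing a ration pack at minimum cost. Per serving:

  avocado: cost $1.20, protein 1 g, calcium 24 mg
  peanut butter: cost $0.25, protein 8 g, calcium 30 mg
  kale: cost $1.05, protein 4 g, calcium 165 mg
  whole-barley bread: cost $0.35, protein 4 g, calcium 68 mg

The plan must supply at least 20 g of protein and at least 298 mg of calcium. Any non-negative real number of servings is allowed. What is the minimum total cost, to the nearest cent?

avocado only: max(20/1, 298/24) = 20 servings → $24.00.
peanut butter only: max(20/8, 298/30) = 9.933 servings → $2.48.
kale only: max(20/4, 298/165) = 5 servings → $5.25.
whole-barley bread only: max(20/4, 298/68) = 5 servings → $1.75.
avocado + peanut butter with both tight: 11.01 servings and 1.123 servings → $13.50.
avocado + kale: the both-tight solution has a negative serving — not a feasible corner.
avocado + whole-barley bread with both targets exact would need a negative amount; discard.
peanut butter + kale with both tight: 1.757 servings and 1.487 servings → $2.00.
peanut butter + whole-barley bread with both tight: 0.3962 servings and 4.208 servings → $1.57.
kale + whole-barley bread: the both-tight solution has a negative serving — not a feasible corner.
So the least-cost plan costs $1.57.

$1.57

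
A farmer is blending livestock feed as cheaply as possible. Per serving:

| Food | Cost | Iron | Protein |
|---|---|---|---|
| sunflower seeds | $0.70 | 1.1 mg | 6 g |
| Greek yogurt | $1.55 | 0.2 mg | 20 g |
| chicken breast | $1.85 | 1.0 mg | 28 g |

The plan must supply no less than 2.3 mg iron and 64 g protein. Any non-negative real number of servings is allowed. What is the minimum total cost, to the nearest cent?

$4.23

This is a tiny linear program; its minimum lies at a vertex of the feasible set. List the vertices and price them.
sunflower seeds only: max(2.3/1.1, 64/6) = 10.67 servings → $7.47.
Greek yogurt only: max(2.3/0.2, 64/20) = 11.5 servings → $17.82.
chicken breast only: max(2.3/1.0, 64/28) = 2.3 servings → $4.25.
sunflower seeds + Greek yogurt with both tight: 1.596 servings and 2.721 servings → $5.34.
sunflower seeds + chicken breast with both tight: 0.01613 servings and 2.282 servings → $4.23.
Greek yogurt + chicken breast: intersection lies outside the first quadrant.
The minimum over all feasible corners is $4.23.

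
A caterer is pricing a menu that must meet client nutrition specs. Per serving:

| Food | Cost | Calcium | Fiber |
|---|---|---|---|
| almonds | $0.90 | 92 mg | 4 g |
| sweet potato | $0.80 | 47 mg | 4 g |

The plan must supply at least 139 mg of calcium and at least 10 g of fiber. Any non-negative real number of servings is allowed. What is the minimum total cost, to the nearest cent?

almonds only: max(139/92, 10/4) = 2.5 servings → $2.25.
sweet potato only: max(139/47, 10/4) = 2.957 servings → $2.37.
almonds + sweet potato with both tight: 0.4778 servings and 2.022 servings → $2.05.
So the least-cost plan costs $2.05.

$2.05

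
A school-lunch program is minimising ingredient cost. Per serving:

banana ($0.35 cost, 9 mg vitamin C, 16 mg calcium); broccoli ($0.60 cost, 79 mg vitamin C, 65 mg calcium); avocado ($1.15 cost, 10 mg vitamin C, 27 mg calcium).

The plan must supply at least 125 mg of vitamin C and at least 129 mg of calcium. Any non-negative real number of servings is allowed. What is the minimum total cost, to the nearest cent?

banana only: max(125/9, 129/16) = 13.89 servings → $4.86.
broccoli only: max(125/79, 129/65) = 1.985 servings → $1.19.
avocado only: max(125/10, 129/27) = 12.5 servings → $14.38.
banana + broccoli with both tight: 3.043 servings and 1.236 servings → $1.81.
banana + avocado with both targets exact would need a negative amount; discard.
broccoli + avocado with both tight: 1.406 servings and 1.393 servings → $2.45.
The minimum over all feasible corners is $1.19.

$1.19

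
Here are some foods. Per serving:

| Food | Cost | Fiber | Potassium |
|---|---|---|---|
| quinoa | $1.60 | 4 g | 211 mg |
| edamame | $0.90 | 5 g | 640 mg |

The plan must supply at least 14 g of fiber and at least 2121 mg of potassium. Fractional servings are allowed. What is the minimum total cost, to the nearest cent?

$2.98

Minimising a linear cost over {fiber ≥ 14, potassium ≥ 2121, servings ≥ 0} — the optimum is at a vertex, using one or two foods.
quinoa only: max(14/4, 2121/211) = 10.05 servings → $16.08.
edamame only: max(14/5, 2121/640) = 3.314 servings → $2.98.
quinoa + edamame: intersection lies outside the first quadrant.
Cheapest feasible corner: $2.98.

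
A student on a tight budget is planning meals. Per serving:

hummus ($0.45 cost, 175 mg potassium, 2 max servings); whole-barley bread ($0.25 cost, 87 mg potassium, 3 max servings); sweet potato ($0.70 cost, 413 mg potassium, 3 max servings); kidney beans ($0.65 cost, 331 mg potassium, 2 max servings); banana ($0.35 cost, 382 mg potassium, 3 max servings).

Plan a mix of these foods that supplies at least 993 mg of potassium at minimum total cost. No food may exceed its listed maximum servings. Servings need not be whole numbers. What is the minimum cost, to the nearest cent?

Cost per mg of potassium: banana $0.0009, sweet potato $0.0017, kidney beans $0.0020, hummus $0.0026, whole-barley bread $0.0029.
Take 2.599 servings of banana: +993.0 mg potassium for $0.91 (total $0.91, still need 0.0 mg).
Filling from the cheapest source first is optimal under one linear minimum: $0.91.

$0.91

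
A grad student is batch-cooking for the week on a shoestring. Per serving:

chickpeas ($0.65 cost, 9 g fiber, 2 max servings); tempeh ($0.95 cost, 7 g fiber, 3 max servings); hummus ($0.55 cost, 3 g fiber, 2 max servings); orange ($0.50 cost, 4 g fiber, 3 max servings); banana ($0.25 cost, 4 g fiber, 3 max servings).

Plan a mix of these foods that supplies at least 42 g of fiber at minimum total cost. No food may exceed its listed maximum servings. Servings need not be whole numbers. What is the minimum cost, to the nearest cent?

Cost per g of fiber: banana $0.0625, chickpeas $0.0722, orange $0.1250, tempeh $0.1357, hummus $0.1833.
Take 3 servings of banana: +12.0 g fiber for $0.75 (total $0.75, still need 30.0 g).
Take 2 servings of chickpeas: +18.0 g fiber for $1.30 (total $2.05, still need 12.0 g).
Take 3 servings of orange: +12.0 g fiber for $1.50 (total $3.55, still need 0.0 g).
Greedy by cheapest-per-g is optimal for a single linear constraint, so the minimum cost is $3.55.

$3.55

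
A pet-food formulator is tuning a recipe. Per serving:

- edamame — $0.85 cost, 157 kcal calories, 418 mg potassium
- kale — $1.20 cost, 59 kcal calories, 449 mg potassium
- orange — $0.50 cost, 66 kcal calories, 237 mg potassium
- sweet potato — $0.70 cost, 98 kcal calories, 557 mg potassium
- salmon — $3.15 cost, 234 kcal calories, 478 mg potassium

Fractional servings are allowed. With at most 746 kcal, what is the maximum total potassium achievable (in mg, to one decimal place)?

5677.2 mg

Potassium per kcal: kale 7.61, sweet potato 5.684, orange 3.591, edamame 2.662, salmon 2.043.
With no serving limits, spend the whole calories allowance on kale: 746 kcal / 59 kcal × 449 mg = 5677.2 mg.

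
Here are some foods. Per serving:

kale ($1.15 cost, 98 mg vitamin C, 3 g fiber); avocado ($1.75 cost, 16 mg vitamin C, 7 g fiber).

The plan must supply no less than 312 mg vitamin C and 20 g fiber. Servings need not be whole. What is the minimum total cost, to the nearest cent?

This is a tiny linear program; its minimum lies at a vertex of the feasible set. List the vertices and price them.
kale only: max(312/98, 20/3) = 6.667 servings → $7.67.
avocado only: max(312/16, 20/7) = 19.5 servings → $34.12.
kale + avocado with both tight: 2.922 servings and 1.605 servings → $6.17.
So the least-cost plan costs $6.17.

$6.17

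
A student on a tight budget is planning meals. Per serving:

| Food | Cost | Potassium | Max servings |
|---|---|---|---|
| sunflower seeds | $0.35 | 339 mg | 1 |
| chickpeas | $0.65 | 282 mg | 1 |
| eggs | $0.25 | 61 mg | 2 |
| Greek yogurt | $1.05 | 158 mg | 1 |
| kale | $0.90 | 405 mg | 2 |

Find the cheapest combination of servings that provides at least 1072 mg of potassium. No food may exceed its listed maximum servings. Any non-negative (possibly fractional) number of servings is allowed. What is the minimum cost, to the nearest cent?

Cost per mg of potassium: sunflower seeds $0.0010, kale $0.0022, chickpeas $0.0023, eggs $0.0041, Greek yogurt $0.0066.
Take 1 serving of sunflower seeds: +339.0 mg potassium for $0.35 (total $0.35, still need 733.0 mg).
Take 1.81 servings of kale: +733.0 mg potassium for $1.63 (total $1.98, still need 0.0 mg).
Filling from the cheapest source first is optimal under one linear minimum: $1.98.

$1.98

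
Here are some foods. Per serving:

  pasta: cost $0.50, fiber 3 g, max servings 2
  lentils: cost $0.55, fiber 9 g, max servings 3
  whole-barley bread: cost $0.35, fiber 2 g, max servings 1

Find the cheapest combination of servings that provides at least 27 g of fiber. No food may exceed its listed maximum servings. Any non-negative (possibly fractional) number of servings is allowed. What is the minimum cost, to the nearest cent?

$1.65

Cost per g of fiber: lentils $0.0611, pasta $0.1667, whole-barley bread $0.1750.
Take 3 servings of lentils: +27.0 g fiber for $1.65 (total $1.65, still need 0.0 g).
Filling from the cheapest source first is optimal under one linear minimum: $1.65.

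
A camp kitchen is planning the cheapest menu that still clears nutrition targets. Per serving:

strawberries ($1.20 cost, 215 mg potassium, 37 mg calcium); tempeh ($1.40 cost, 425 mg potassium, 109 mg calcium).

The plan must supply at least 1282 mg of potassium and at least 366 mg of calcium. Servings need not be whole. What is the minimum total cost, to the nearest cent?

Minimising a linear cost over {potassium ≥ 1282, calcium ≥ 366, servings ≥ 0} — the optimum is at a vertex, using one or two foods.
strawberries only: max(1282/215, 366/37) = 9.892 servings → $11.87.
tempeh only: max(1282/425, 366/109) = 3.358 servings → $4.70.
strawberries + tempeh with both targets exact would need a negative amount; discard.
Cheapest feasible corner: $4.70.

$4.70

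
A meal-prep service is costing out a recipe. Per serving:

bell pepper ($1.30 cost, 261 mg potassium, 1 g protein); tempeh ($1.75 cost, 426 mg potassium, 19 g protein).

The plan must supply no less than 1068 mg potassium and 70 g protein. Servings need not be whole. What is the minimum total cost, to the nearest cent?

$6.45

With two linear requirements the optimum uses one or two foods; enumerate the corners.
bell pepper only: max(1068/261, 70/1) = 70 servings → $91.00.
tempeh only: max(1068/426, 70/19) = 3.684 servings → $6.45.
bell pepper + tempeh with both targets exact would need a negative amount; discard.
So the least-cost plan costs $6.45.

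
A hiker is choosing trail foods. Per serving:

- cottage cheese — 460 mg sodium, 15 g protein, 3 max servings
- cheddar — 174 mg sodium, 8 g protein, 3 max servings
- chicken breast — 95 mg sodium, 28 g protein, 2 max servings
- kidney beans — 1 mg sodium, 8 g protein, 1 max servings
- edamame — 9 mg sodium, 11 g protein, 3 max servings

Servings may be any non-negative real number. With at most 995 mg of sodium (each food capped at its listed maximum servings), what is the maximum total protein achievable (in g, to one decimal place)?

129.3 g

Protein per mg sodium: kidney beans 8, edamame 1.222, chicken breast 0.2947, cheddar 0.04598, cottage cheese 0.03261.
Take 1 serving of kidney beans: uses 1 mg sodium, +8.0 g protein (running total 8.0 g).
Take 3 servings of edamame: uses 27 mg sodium, +33.0 g protein (running total 41.0 g).
Take 2 servings of chicken breast: uses 190 mg sodium, +56.0 g protein (running total 97.0 g).
Take 3 servings of cheddar: uses 522 mg sodium, +24.0 g protein (running total 121.0 g).
Take 0.5543 servings of cottage cheese: uses 255 mg sodium, +8.3 g protein (running total 129.3 g).
Greedy by best ratio exhausts the sodium allowance optimally: 129.3 g.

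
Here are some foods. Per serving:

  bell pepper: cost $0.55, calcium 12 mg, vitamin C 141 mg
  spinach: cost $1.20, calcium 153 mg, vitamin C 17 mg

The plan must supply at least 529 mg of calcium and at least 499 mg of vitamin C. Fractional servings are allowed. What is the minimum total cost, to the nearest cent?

$5.59

Minimising a linear cost over {calcium ≥ 529, vitamin C ≥ 499, servings ≥ 0} — the optimum is at a vertex, using one or two foods.
bell pepper only: max(529/12, 499/141) = 44.08 servings → $24.25.
spinach only: max(529/153, 499/17) = 29.35 servings → $35.22.
bell pepper + spinach with both tight: 3.152 servings and 3.21 servings → $5.59.
The minimum over all feasible corners is $5.59.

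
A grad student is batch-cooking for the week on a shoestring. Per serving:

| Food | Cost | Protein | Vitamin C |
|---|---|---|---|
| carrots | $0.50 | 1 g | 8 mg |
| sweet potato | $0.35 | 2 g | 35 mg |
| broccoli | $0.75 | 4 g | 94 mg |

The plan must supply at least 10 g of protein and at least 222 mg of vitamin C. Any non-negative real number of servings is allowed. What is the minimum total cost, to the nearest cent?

$1.85

carrots only: max(10/1, 222/8) = 27.75 servings → $13.88.
sweet potato only: max(10/2, 222/35) = 6.343 servings → $2.22.
broccoli only: max(10/4, 222/94) = 2.5 servings → $1.88.
carrots + sweet potato: intersection lies outside the first quadrant.
carrots + broccoli with both tight: 0.8387 servings and 2.29 servings → $2.14.
sweet potato + broccoli with both tight: 1.083 servings and 1.958 servings → $1.85.
Cheapest feasible corner: $1.85.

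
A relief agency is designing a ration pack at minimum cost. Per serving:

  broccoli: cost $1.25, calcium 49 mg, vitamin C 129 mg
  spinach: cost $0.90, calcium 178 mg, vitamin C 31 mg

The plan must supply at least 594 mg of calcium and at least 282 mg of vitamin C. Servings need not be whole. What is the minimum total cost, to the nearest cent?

A basic optimal solution has at most two foods positive. Try each food alone and each pair with both targets met exactly.
broccoli only: max(594/49, 282/129) = 12.12 servings → $15.15.
spinach only: max(594/178, 282/31) = 9.097 servings → $8.19.
broccoli + spinach with both tight: 1.482 servings and 2.929 servings → $4.49.
The minimum over all feasible corners is $4.49.

$4.49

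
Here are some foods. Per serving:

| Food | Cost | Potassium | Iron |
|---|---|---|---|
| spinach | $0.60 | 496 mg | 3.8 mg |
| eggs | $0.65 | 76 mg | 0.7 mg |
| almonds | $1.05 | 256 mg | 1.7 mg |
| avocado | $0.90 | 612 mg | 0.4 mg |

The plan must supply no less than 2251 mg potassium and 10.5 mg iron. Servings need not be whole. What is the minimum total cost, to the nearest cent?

$2.72

Compare the cost at each extreme point of the feasible region.
spinach only: max(2251/496, 10.5/3.8) = 4.538 servings → $2.72.
eggs only: max(2251/76, 10.5/0.7) = 29.62 servings → $19.25.
almonds only: max(2251/256, 10.5/1.7) = 8.793 servings → $9.23.
avocado only: max(2251/612, 10.5/0.4) = 26.25 servings → $23.62.
spinach + eggs with both targets exact would need a negative amount; discard.
spinach + almonds with both targets exact would need a negative amount; discard.
spinach + avocado with both tight: 2.598 servings and 1.573 servings → $2.97.
eggs + almonds: the both-tight solution has a negative serving — not a feasible corner.
eggs + avocado with both tight: 13.88 servings and 1.954 servings → $10.78.
almonds + avocado with both tight: 5.891 servings and 1.214 servings → $7.28.
The minimum over all feasible corners is $2.72.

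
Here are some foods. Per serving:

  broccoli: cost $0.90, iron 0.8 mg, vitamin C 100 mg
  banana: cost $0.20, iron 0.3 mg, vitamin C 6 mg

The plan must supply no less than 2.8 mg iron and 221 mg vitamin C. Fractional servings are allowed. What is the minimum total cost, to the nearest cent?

For a min-cost LP with two ≥-constraints, a basic feasible solution has at most two positive variables.
broccoli only: max(2.8/0.8, 221/100) = 3.5 servings → $3.15.
banana only: max(2.8/0.3, 221/6) = 36.83 servings → $7.37.
broccoli + banana with both tight: 1.964 servings and 4.095 servings → $2.59.
So the least-cost plan costs $2.59.

$2.59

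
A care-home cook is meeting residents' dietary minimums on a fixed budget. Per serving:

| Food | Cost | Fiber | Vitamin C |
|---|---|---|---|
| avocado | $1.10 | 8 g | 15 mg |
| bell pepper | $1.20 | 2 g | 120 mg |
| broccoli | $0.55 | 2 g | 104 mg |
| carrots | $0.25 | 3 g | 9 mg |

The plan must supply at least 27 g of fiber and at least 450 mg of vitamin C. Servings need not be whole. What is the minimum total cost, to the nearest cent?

$3.69

This is a tiny linear program; its minimum lies at a vertex of the feasible set. List the vertices and price them.
avocado only: max(27/8, 450/15) = 30 servings → $33.00.
bell pepper only: max(27/2, 450/120) = 13.5 servings → $16.20.
broccoli only: max(27/2, 450/104) = 13.5 servings → $7.42.
carrots only: max(27/3, 450/9) = 50 servings → $12.50.
avocado + bell pepper with both tight: 2.516 servings and 3.435 servings → $6.89.
avocado + broccoli with both tight: 2.379 servings and 3.984 servings → $4.81.
avocado + carrots with both targets exact would need a negative amount; discard.
bell pepper + broccoli: intersection lies outside the first quadrant.
bell pepper + carrots with both tight: 3.237 servings and 6.842 servings → $5.59.
broccoli + carrots with both tight: 3.765 servings and 6.49 servings → $3.69.
The minimum over all feasible corners is $3.69.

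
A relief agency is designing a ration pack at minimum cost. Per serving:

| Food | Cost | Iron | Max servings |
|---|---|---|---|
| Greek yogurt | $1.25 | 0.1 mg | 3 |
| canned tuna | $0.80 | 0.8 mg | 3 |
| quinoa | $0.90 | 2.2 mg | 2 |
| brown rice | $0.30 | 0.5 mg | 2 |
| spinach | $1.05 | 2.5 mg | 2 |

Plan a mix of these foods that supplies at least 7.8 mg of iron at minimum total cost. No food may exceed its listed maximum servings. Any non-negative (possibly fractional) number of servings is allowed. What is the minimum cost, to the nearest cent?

Cost per mg of iron: quinoa $0.4091, spinach $0.4200, brown rice $0.6000, canned tuna $1.0000, Greek yogurt $12.5000.
Take 2 servings of quinoa: +4.4 mg iron for $1.80 (total $1.80, still need 3.4 mg).
Take 1.36 servings of spinach: +3.4 mg iron for $1.43 (total $3.23, still need 0.0 mg).
Greedy by cheapest-per-mg is optimal for a single linear constraint, so the minimum cost is $3.23.

$3.23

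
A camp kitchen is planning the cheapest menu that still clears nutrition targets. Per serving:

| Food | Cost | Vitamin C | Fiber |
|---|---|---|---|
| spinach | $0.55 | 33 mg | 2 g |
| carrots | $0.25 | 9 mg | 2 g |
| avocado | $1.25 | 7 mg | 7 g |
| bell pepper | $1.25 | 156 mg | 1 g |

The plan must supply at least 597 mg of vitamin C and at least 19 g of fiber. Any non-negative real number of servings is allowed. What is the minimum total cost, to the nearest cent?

spinach only: max(597/33, 19/2) = 18.09 servings → $9.95.
carrots only: max(597/9, 19/2) = 66.33 servings → $16.58.
avocado only: max(597/7, 19/7) = 85.29 servings → $106.61.
bell pepper only: max(597/156, 19/1) = 19 servings → $23.75.
spinach + carrots with both targets exact would need a negative amount; discard.
spinach + avocado: the both-tight solution has a negative serving — not a feasible corner.
spinach + bell pepper with both tight: 8.484 servings and 2.032 servings → $7.21.
carrots + avocado with both targets exact would need a negative amount; discard.
carrots + bell pepper with both tight: 7.812 servings and 3.376 servings → $6.17.
avocado + bell pepper with both tight: 2.182 servings and 3.729 servings → $7.39.
So the least-cost plan costs $6.17.

$6.17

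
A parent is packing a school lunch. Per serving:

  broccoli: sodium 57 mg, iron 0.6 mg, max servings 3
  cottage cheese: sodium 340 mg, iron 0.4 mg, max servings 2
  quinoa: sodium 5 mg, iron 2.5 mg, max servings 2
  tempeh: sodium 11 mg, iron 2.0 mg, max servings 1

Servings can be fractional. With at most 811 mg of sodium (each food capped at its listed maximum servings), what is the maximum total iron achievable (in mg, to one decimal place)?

9.5 mg

Iron per mg sodium: quinoa 0.5, tempeh 0.1818, broccoli 0.01053, cottage cheese 0.001176.
Take 2 servings of quinoa: uses 10 mg sodium, +5.0 mg iron (running total 5.0 mg).
Take 1 serving of tempeh: uses 11 mg sodium, +2.0 mg iron (running total 7.0 mg).
Take 3 servings of broccoli: uses 171 mg sodium, +1.8 mg iron (running total 8.8 mg).
Take 1.821 servings of cottage cheese: uses 619 mg sodium, +0.7 mg iron (running total 9.5 mg).
Greedy by best ratio exhausts the sodium allowance optimally: 9.5 mg.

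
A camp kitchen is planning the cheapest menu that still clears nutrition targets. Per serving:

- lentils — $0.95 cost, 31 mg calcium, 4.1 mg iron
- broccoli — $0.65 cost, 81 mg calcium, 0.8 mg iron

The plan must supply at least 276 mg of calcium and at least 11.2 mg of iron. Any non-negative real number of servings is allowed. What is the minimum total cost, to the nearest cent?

This is a tiny linear program; its minimum lies at a vertex of the feasible set. List the vertices and price them.
lentils only: max(276/31, 11.2/4.1) = 8.903 servings → $8.46.
broccoli only: max(276/81, 11.2/0.8) = 14 servings → $9.10.
lentils + broccoli with both tight: 2.234 servings and 2.553 servings → $3.78.
So the least-cost plan costs $3.78.

$3.78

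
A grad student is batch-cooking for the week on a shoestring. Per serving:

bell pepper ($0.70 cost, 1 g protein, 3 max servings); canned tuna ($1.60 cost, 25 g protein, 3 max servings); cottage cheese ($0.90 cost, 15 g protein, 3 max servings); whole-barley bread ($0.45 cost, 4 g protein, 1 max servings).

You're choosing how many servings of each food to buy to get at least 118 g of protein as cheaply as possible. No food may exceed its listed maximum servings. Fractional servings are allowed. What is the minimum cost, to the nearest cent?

$7.37

Cost per g of protein: cottage cheese $0.0600, canned tuna $0.0640, whole-barley bread $0.1125, bell pepper $0.7000.
Take 3 servings of cottage cheese: +45.0 g protein for $2.70 (total $2.70, still need 73.0 g).
Take 2.92 servings of canned tuna: +73.0 g protein for $4.67 (total $7.37, still need 0.0 g).
Greedy by cheapest-per-g is optimal for a single linear constraint, so the minimum cost is $7.37.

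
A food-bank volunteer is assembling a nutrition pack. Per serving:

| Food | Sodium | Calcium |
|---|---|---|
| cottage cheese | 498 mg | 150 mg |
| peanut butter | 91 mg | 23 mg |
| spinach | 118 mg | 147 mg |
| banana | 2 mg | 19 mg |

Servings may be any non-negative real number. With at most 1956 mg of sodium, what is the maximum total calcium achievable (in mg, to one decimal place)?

Calcium per mg sodium: banana 9.5, spinach 1.246, cottage cheese 0.3012, peanut butter 0.2527.
With no serving limits, spend the whole sodium allowance on banana: 1956 mg / 2 mg × 19 mg = 18582.0 mg.

18582.0 mg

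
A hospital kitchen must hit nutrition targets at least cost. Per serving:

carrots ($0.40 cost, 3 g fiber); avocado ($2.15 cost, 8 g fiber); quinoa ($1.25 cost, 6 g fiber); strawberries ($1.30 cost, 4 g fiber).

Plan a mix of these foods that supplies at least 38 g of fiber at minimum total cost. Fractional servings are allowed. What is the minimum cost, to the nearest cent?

$5.07

Cost per g of fiber: carrots $0.1333, quinoa $0.2083, avocado $0.2687, strawberries $0.3250.
With no serving limits, use only carrots: 38 g / 3 g = 12.67 servings × $0.40 = $5.07.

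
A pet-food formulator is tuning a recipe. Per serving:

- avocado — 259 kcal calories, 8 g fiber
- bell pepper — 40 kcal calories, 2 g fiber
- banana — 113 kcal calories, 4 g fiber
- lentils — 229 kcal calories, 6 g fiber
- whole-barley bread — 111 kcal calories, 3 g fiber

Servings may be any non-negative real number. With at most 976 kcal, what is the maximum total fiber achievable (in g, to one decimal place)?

48.8 g

Fiber per kcal: bell pepper 0.05, banana 0.0354, avocado 0.03089, whole-barley bread 0.02703, lentils 0.0262.
With no serving limits, spend the whole calories allowance on bell pepper: 976 kcal / 40 kcal × 2 g = 48.8 g.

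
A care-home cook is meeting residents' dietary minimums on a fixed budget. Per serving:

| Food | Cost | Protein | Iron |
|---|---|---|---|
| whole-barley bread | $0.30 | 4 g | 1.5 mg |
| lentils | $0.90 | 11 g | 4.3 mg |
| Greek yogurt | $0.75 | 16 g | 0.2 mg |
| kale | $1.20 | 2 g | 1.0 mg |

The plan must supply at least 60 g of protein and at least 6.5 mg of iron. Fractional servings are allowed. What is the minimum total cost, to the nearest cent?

$3.26

Minimising a linear cost over {protein ≥ 60, iron ≥ 6.5, servings ≥ 0} — the optimum is at a vertex, using one or two foods.
whole-barley bread only: max(60/4, 6.5/1.5) = 15 servings → $4.50.
lentils only: max(60/11, 6.5/4.3) = 5.455 servings → $4.91.
Greek yogurt only: max(60/16, 6.5/0.2) = 32.5 servings → $24.38.
kale only: max(60/2, 6.5/1.0) = 30 servings → $36.00.
whole-barley bread + lentils with both targets exact would need a negative amount; discard.
whole-barley bread + Greek yogurt with both tight: 3.966 servings and 2.759 servings → $3.26.
whole-barley bread + kale: intersection lies outside the first quadrant.
lentils + Greek yogurt with both tight: 1.381 servings and 2.8 servings → $3.34.
lentils + kale: the both-tight solution has a negative serving — not a feasible corner.
Greek yogurt + kale with both tight: 3.013 servings and 5.897 servings → $9.34.
Cheapest feasible corner: $3.26.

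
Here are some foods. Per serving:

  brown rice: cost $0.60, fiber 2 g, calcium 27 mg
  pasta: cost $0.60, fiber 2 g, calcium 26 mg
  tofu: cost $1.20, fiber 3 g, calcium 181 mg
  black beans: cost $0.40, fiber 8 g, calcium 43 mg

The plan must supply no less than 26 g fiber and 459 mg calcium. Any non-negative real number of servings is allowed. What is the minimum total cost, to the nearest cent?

$3.33

The cheapest plan sits at a corner of the feasible region — with two constraints it uses at most two foods.
brown rice only: max(26/2, 459/27) = 17 servings → $10.20.
pasta only: max(26/2, 459/26) = 17.65 servings → $10.59.
tofu only: max(26/3, 459/181) = 8.667 servings → $10.40.
black beans only: max(26/8, 459/43) = 10.67 servings → $4.27.
brown rice + pasta: intersection lies outside the first quadrant.
brown rice + tofu with both tight: 11.85 servings and 0.7687 servings → $8.03.
brown rice + black beans: intersection lies outside the first quadrant.
pasta + tofu with both tight: 11.72 servings and 0.8521 servings → $8.06.
pasta + black beans: the both-tight solution has a negative serving — not a feasible corner.
tofu + black beans with both tight: 1.936 servings and 2.524 servings → $3.33.
The minimum over all feasible corners is $3.33.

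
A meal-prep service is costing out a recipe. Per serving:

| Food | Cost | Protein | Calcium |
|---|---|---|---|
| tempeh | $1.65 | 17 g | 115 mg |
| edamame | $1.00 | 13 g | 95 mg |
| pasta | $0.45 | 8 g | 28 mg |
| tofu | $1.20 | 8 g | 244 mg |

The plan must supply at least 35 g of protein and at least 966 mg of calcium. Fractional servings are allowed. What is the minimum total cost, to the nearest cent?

Minimising a linear cost over {protein ≥ 35, calcium ≥ 966, servings ≥ 0} — the optimum is at a vertex, using one or two foods.
tempeh only: max(35/17, 966/115) = 8.4 servings → $13.86.
edamame only: max(35/13, 966/95) = 10.17 servings → $10.17.
pasta only: max(35/8, 966/28) = 34.5 servings → $15.53.
tofu only: max(35/8, 966/244) = 4.375 servings → $5.25.
tempeh + edamame: intersection lies outside the first quadrant.
tempeh + pasta: intersection lies outside the first quadrant.
tempeh + tofu with both tight: 0.2515 servings and 3.84 servings → $5.02.
edamame + pasta: the both-tight solution has a negative serving — not a feasible corner.
edamame + tofu with both tight: 0.3367 servings and 3.828 servings → $4.93.
pasta + tofu with both tight: 0.4699 servings and 3.905 servings → $4.90.
Cheapest feasible corner: $4.90.

$4.90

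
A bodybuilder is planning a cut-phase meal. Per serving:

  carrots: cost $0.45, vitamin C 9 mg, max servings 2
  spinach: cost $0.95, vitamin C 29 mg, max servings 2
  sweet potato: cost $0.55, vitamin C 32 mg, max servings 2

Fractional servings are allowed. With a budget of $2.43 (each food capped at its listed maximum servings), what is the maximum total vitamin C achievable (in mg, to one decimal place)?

104.6 mg

Vitamin C per dollar: sweet potato 58.18, spinach 30.53, carrots 20.
Take 2 servings of sweet potato: spends $1.10, +64.0 mg vitamin C (running total 64.0 mg).
Take 1.4 servings of spinach: spends $1.33, +40.6 mg vitamin C (running total 104.6 mg).
Greedy by best ratio exhausts the cost allowance optimally: 104.6 mg.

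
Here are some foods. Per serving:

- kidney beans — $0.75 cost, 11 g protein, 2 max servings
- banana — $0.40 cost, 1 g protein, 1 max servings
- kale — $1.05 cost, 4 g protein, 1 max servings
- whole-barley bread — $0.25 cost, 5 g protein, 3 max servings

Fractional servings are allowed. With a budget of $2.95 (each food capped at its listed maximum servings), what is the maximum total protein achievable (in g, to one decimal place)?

39.7 g

Protein per dollar: whole-barley bread 20, kidney beans 14.67, kale 3.81, banana 2.5.
Take 3 servings of whole-barley bread: spends $0.75, +15.0 g protein (running total 15.0 g).
Take 2 servings of kidney beans: spends $1.50, +22.0 g protein (running total 37.0 g).
Take 0.6667 servings of kale: spends $0.70, +2.7 g protein (running total 39.7 g).
Greedy by best ratio exhausts the cost allowance optimally: 39.7 g.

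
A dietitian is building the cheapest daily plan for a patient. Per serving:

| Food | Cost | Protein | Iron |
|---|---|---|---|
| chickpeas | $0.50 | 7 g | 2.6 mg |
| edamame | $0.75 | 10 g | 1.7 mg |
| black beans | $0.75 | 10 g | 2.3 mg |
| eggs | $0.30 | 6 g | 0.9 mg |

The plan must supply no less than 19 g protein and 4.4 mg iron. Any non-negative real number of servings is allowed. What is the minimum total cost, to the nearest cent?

chickpeas only: max(19/7, 4.4/2.6) = 2.714 servings → $1.36.
edamame only: max(19/10, 4.4/1.7) = 2.588 servings → $1.94.
black beans only: max(19/10, 4.4/2.3) = 1.913 servings → $1.43.
eggs only: max(19/6, 4.4/0.9) = 4.889 servings → $1.47.
chickpeas + edamame with both tight: 0.8298 servings and 1.319 servings → $1.40.
chickpeas + black beans with both tight: 0.0303 servings and 1.879 servings → $1.42.
chickpeas + eggs with both tight: 1 serving and 2 servings → $1.10.
edamame + black beans with both targets exact would need a negative amount; discard.
edamame + eggs with both targets exact would need a negative amount; discard.
black beans + eggs with both targets exact would need a negative amount; discard.
So the least-cost plan costs $1.10.

$1.10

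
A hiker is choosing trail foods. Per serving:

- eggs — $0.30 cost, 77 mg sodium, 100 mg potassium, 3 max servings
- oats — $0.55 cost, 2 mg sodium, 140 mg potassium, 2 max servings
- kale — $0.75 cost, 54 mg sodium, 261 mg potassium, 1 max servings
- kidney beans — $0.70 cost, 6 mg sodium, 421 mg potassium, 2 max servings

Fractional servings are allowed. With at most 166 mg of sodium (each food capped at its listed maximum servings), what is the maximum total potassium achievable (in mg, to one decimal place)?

1507.7 mg

Potassium per mg sodium: kidney beans 70.17, oats 70, kale 4.833, eggs 1.299.
Take 2 servings of kidney beans: uses 12 mg sodium, +842.0 mg potassium (running total 842.0 mg).
Take 2 servings of oats: uses 4 mg sodium, +280.0 mg potassium (running total 1122.0 mg).
Take 1 serving of kale: uses 54 mg sodium, +261.0 mg potassium (running total 1383.0 mg).
Take 1.247 servings of eggs: uses 96 mg sodium, +124.7 mg potassium (running total 1507.7 mg).
Greedy by best ratio exhausts the sodium allowance optimally: 1507.7 mg.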